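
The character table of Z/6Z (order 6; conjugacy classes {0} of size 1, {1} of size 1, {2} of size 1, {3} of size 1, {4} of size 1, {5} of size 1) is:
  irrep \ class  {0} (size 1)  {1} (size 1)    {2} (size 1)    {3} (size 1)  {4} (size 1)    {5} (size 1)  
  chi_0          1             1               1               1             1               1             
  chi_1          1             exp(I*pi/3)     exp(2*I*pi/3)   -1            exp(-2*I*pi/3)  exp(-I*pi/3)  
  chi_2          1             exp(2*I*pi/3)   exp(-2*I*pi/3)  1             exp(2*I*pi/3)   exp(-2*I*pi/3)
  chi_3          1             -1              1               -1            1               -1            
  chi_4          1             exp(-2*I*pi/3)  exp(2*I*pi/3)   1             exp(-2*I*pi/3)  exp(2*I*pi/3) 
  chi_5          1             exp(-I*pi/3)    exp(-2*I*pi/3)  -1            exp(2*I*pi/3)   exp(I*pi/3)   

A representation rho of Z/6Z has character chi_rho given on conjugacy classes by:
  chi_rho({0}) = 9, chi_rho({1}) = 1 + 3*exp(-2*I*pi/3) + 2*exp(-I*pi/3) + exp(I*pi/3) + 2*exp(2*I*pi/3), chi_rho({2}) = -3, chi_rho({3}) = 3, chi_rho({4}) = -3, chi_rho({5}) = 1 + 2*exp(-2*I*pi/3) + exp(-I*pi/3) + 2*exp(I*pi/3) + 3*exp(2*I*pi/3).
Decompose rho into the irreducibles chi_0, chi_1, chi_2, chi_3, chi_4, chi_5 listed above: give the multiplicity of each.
Multiplicities: chi_0: 1, chi_1: 1, chi_2: 2, chi_3: 0, chi_4: 3, chi_5: 2.

Details: Use <chi_rho, chi> = (1/|G|) sum_C |C| * chi_rho(C) * conj(chi(C)) with |G| = 6 for each irreducible chi in the table:
  <chi_rho, chi_0> = (1/6)[1*(9)*conj(1) + 1*(1 + 3*exp(-2*I*pi/3) + 2*exp(-I*pi/3) + exp(I*pi/3) + 2*exp(2*I*pi/3))*conj(1) + 1*(-3)*conj(1) + 1*(3)*conj(1) + 1*(-3)*conj(1) + 1*(1 + 2*exp(-2*I*pi/3) + exp(-I*pi/3) + 2*exp(I*pi/3) + 3*exp(2*I*pi/3))*conj(1)]
      = (1/6)[(9) + (1 + 3*exp(-2*I*pi/3) + 2*exp(-I*pi/3) + exp(I*pi/3) + 2*exp(2*I*pi/3)) + (-3) + (3) + (-3) + (1 + 2*exp(-2*I*pi/3) + exp(-I*pi/3) + 2*exp(I*pi/3) + 3*exp(2*I*pi/3))] = 6/6 = 1
  <chi_rho, chi_1> = (1/6)[1*(9)*conj(1) + 1*(1 + 3*exp(-2*I*pi/3) + 2*exp(-I*pi/3) + exp(I*pi/3) + 2*exp(2*I*pi/3))*conj(exp(I*pi/3)) + 1*(-3)*conj(exp(2*I*pi/3)) + 1*(3)*conj(-1) + 1*(-3)*conj(exp(-2*I*pi/3)) + 1*(1 + 2*exp(-2*I*pi/3) + exp(-I*pi/3) + 2*exp(I*pi/3) + 3*exp(2*I*pi/3))*conj(exp(-I*pi/3))]
      = (1/6)[(9) + (-2 + 2*exp(-2*I*pi/3) + exp(-I*pi/3) + 2*exp(I*pi/3)) + (4 + exp(-2*I*pi/3) + 4*exp(2*I*pi/3)) + (-3) + (4 + 4*exp(-2*I*pi/3) + exp(2*I*pi/3)) + (-2 + 2*exp(-I*pi/3) + exp(I*pi/3) + 2*exp(2*I*pi/3))] = 6/6 = 1
  <chi_rho, chi_2> = (1/6)[1*(9)*conj(1) + 1*(1 + 3*exp(-2*I*pi/3) + 2*exp(-I*pi/3) + exp(I*pi/3) + 2*exp(2*I*pi/3))*conj(exp(2*I*pi/3)) + 1*(-3)*conj(exp(-2*I*pi/3)) + 1*(3)*conj(1) + 1*(-3)*conj(exp(2*I*pi/3)) + 1*(1 + 2*exp(-2*I*pi/3) + exp(-I*pi/3) + 2*exp(I*pi/3) + 3*exp(2*I*pi/3))*conj(exp(-2*I*pi/3))]
      = (1/6)[(9) + (exp(-2*I*pi/3) + exp(-I*pi/3) + 3*exp(2*I*pi/3)) + (4 + 4*exp(-2*I*pi/3) + exp(2*I*pi/3)) + (3) + (4 + exp(-2*I*pi/3) + 4*exp(2*I*pi/3)) + (3*exp(-2*I*pi/3) + exp(2*I*pi/3) + exp(I*pi/3))] = 12/6 = 2
  <chi_rho, chi_3> = (1/6)[1*(9)*conj(1) + 1*(1 + 3*exp(-2*I*pi/3) + 2*exp(-I*pi/3) + exp(I*pi/3) + 2*exp(2*I*pi/3))*conj(-1) + 1*(-3)*conj(1) + 1*(3)*conj(-1) + 1*(-3)*conj(1) + 1*(1 + 2*exp(-2*I*pi/3) + exp(-I*pi/3) + 2*exp(I*pi/3) + 3*exp(2*I*pi/3))*conj(-1)]
      = (1/6)[(9) + (-1 - 2*exp(2*I*pi/3) - exp(I*pi/3) - 2*exp(-I*pi/3) - 3*exp(-2*I*pi/3)) + (-3) + (-3) + (-3) + (-1 - 3*exp(2*I*pi/3) - 2*exp(I*pi/3) - exp(-I*pi/3) - 2*exp(-2*I*pi/3))] = 0/6 = 0
  <chi_rho, chi_4> = (1/6)[1*(9)*conj(1) + 1*(1 + 3*exp(-2*I*pi/3) + 2*exp(-I*pi/3) + exp(I*pi/3) + 2*exp(2*I*pi/3))*conj(exp(-2*I*pi/3)) + 1*(-3)*conj(exp(2*I*pi/3)) + 1*(3)*conj(1) + 1*(-3)*conj(exp(-2*I*pi/3)) + 1*(1 + 2*exp(-2*I*pi/3) + exp(-I*pi/3) + 2*exp(I*pi/3) + 3*exp(2*I*pi/3))*conj(exp(2*I*pi/3))]
      = (1/6)[(9) + (2 + 2*exp(-2*I*pi/3) + exp(2*I*pi/3) + 2*exp(I*pi/3)) + (4 + exp(-2*I*pi/3) + 4*exp(2*I*pi/3)) + (3) + (4 + 4*exp(-2*I*pi/3) + exp(2*I*pi/3)) + (2 + 2*exp(-I*pi/3) + exp(-2*I*pi/3) + 2*exp(2*I*pi/3))] = 18/6 = 3
  <chi_rho, chi_5> = (1/6)[1*(9)*conj(1) + 1*(1 + 3*exp(-2*I*pi/3) + 2*exp(-I*pi/3) + exp(I*pi/3) + 2*exp(2*I*pi/3))*conj(exp(-I*pi/3)) + 1*(-3)*conj(exp(-2*I*pi/3)) + 1*(3)*conj(-1) + 1*(-3)*conj(exp(2*I*pi/3)) + 1*(1 + 2*exp(-2*I*pi/3) + exp(-I*pi/3) + 2*exp(I*pi/3) + 3*exp(2*I*pi/3))*conj(exp(I*pi/3))]
      = (1/6)[(9) + (3*exp(-I*pi/3) + exp(2*I*pi/3) + exp(I*pi/3)) + (4 + 4*exp(-2*I*pi/3) + exp(2*I*pi/3)) + (-3) + (4 + exp(-2*I*pi/3) + 4*exp(2*I*pi/3)) + (exp(-2*I*pi/3) + exp(-I*pi/3) + 3*exp(I*pi/3))] = 12/6 = 2
(Exp terms are combined using exp(i*s)*conj(exp(i*t)) = exp(i*(s-t)), and sums of them are collapsed using the identity that for every m > 1 the m distinct m-th roots of unity sum to 0, e.g. 1 + exp(2*I*pi/3) + exp(-2*I*pi/3) = 0.)
Dimension check: dim(rho) = sum (mult * dim) = 1*1 + 1*1 + 2*1 + 0*1 + 3*1 + 2*1 = 9 = chi_rho(e) = 9.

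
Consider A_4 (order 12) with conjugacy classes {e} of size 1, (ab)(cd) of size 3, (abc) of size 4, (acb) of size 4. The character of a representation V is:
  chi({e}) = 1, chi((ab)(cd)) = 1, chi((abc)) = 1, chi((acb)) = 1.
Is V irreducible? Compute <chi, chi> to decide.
Irreducible: <chi, chi> = 1.

Details: <chi, chi> = (1/|G|) sum_C |C| * |chi(C)|^2 = (1/12)[1*|1|^2 + 3*|1|^2 + 4*|1|^2 + 4*|1|^2]
  = (1/12)[(1) + (3) + (4) + (4)] = 12/12 = 1.
(Exp terms are combined using exp(i*s)*conj(exp(i*t)) = exp(i*(s-t)), and sums of them are collapsed using the identity that for every m > 1 the m distinct m-th roots of unity sum to 0, e.g. 1 + exp(2*I*pi/3) + exp(-2*I*pi/3) = 0.)
A character is irreducible iff <chi, chi> = 1, so this representation is irreducible.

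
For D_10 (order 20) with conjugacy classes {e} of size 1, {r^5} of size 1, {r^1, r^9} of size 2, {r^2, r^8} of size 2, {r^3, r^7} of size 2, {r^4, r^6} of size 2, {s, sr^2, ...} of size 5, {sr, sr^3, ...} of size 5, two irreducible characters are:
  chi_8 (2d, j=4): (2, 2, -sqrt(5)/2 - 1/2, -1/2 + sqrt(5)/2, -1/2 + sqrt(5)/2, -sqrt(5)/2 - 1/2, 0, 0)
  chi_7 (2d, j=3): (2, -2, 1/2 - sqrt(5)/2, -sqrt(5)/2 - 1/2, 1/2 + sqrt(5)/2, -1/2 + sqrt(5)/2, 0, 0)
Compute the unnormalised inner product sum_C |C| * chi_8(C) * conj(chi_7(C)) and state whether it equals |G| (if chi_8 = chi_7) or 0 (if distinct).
Sum = 0; so <chi_8, chi_7> = 0 (distinct irreducibles are orthogonal).

Derivation: Compute term by term over conjugacy classes (|C| * chi_8(C) * conj(chi_7(C))):
  1*(2)*conj(2) + 1*(2)*conj(-2) + 2*(-sqrt(5)/2 - 1/2)*conj(1/2 - sqrt(5)/2) + 2*(-1/2 + sqrt(5)/2)*conj(-sqrt(5)/2 - 1/2) + 2*(-1/2 + sqrt(5)/2)*conj(1/2 + sqrt(5)/2) + 2*(-sqrt(5)/2 - 1/2)*conj(-1/2 + sqrt(5)/2) + 5*(0)*conj(0) + 5*(0)*conj(0)
  = (4) + (-4) + (2) + (-2) + (2) + (-2) + (0) + (0)
  = 0.
Dividing by |G| = 20 gives 0/20 = 0, matching the row-orthogonality relation <chi_8, chi_7> = [chi_8 = chi_7].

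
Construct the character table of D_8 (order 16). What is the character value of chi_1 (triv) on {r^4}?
Conjugacy classes: {e} of size 1, {r^4} of size 1, {r^1, r^7} of size 2, {r^2, r^6} of size 2, {r^3, r^5} of size 2, {s, sr^2, ...} of size 4, {sr, sr^3, ...} of size 4.
Character table:
  irrep \ class              {e} (size 1)  {r^4} (size 1)  {r^1, r^7} (size 2)  {r^2, r^6} (size 2)  {r^3, r^5} (size 2)  {s, sr^2, ...} (size 4)  {sr, sr^3, ...} (size 4)
  chi_1 (triv)               1             1               1                    1                    1                    1                        1                       
  chi_2 (sign: r->1, s->-1)  1             1               1                    1                    1                    -1                       -1                      
  chi_3 (r->-1, s->1)        1             1               -1                   1                    -1                   1                        -1                      
  chi_4 (r->-1, s->-1)       1             1               -1                   1                    -1                   -1                       1                       
  chi_5 (2d, j=1)            2             -2              sqrt(2)              0                    -sqrt(2)             0                        0                       
  chi_6 (2d, j=2)            2             2               0                    -2                   0                    0                        0                       
  chi_7 (2d, j=3)            2             -2              -sqrt(2)             0                    sqrt(2)              0                        0                       

Spot check: chi_1 (triv) on {r^4} = 1.

Justification: D_8 has order 2*8 = 16 with 7 conjugacy classes, hence 7 irreducibles. Sum of squared dims 1 + 1 + 1 + 1 + 4 + 4 + 4 = 16 = |G|. Linear characters come from the abelianisation; the 2-dimensional irreps have character r^k -> 2*cos(2*pi*j*k/8), reflections -> 0.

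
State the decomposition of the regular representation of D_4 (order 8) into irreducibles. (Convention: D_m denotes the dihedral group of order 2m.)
Each irreducible V_i of dimension d_i appears with multiplicity d_i, i.e. rho_reg = (direct sum over all irreducibles V_i) d_i V_i. The irreducible dimensions for D_4 are 1, 1, 1, 1, 2: 4 irreducibles of dimension 1, each with multiplicity 1; 1 irreducible of dimension 2, with multiplicity 2. Total dimension 4*1*1 + 1*2*2 = 8 = |G|.

Details: General theorem: in the regular representation of a finite group G, each irreducible appears with multiplicity equal to its dimension. Check: dim(rho_reg) = sum d_i^2 = 1 + 1 + 1 + 1 + 4 = 8 = |G|.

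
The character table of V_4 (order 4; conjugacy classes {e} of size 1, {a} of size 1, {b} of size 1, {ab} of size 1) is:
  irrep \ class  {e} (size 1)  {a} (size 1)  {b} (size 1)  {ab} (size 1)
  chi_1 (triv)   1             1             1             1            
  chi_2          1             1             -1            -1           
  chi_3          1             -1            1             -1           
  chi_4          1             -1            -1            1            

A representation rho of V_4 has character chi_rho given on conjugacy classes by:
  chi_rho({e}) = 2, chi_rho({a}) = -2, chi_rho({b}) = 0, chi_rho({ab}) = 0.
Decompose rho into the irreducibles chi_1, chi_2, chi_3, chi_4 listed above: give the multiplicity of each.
Multiplicities: chi_1: 0, chi_2: 0, chi_3: 1, chi_4: 1.

Details: Use <chi_rho, chi> = (1/|G|) sum_C |C| * chi_rho(C) * conj(chi(C)) with |G| = 4 for each irreducible chi in the table:
  <chi_rho, chi_1> = (1/4)[1*(2)*conj(1) + 1*(-2)*conj(1) + 1*(0)*conj(1) + 1*(0)*conj(1)]
      = (1/4)[(2) + (-2) + (0) + (0)] = 0/4 = 0
  <chi_rho, chi_2> = (1/4)[1*(2)*conj(1) + 1*(-2)*conj(1) + 1*(0)*conj(-1) + 1*(0)*conj(-1)]
      = (1/4)[(2) + (-2) + (0) + (0)] = 0/4 = 0
  <chi_rho, chi_3> = (1/4)[1*(2)*conj(1) + 1*(-2)*conj(-1) + 1*(0)*conj(1) + 1*(0)*conj(-1)]
      = (1/4)[(2) + (2) + (0) + (0)] = 4/4 = 1
  <chi_rho, chi_4> = (1/4)[1*(2)*conj(1) + 1*(-2)*conj(-1) + 1*(0)*conj(-1) + 1*(0)*conj(1)]
      = (1/4)[(2) + (2) + (0) + (0)] = 4/4 = 1
Dimension check: dim(rho) = sum (mult * dim) = 0*1 + 0*1 + 1*1 + 1*1 = 2 = chi_rho(e) = 2.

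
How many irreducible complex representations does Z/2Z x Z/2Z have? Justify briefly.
4

Argument: The number of irreducible complex representations of a finite group equals its number of conjugacy classes. Z/2Z x Z/2Z is abelian of order 4, so every element is its own conjugacy class: 4 classes, so Z/2Z x Z/2Z (order 4) has exactly 4 irreducible complex representations.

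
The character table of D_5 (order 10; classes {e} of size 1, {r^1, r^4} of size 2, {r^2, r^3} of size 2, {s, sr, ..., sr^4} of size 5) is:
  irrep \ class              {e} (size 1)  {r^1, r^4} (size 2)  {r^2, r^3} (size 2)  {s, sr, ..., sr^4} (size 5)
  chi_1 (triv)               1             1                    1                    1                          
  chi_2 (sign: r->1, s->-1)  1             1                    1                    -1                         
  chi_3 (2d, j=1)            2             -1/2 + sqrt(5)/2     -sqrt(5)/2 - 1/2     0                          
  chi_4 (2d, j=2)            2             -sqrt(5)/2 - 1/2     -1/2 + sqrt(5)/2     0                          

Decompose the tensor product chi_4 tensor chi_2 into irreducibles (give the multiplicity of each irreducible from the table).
chi_4 tensor chi_2 = chi_4 (all other irreducibles have multiplicity 0).

Proof sketch: The character of a tensor product is the pointwise product (chi_4 * chi_2)(C) = chi_4(C) * chi_2(C):
  {e}: (2)*(1), {r^1, r^4}: (-sqrt(5)/2 - 1/2)*(1), {r^2, r^3}: (-1/2 + sqrt(5)/2)*(1), {s, sr, ..., sr^4}: (0)*(-1)
so (chi_4 * chi_2) takes values
  {e} -> 2, {r^1, r^4} -> -sqrt(5)/2 - 1/2, {r^2, r^3} -> -1/2 + sqrt(5)/2, {s, sr, ..., sr^4} -> 0.
Now take the inner product of this character with each irreducible chi from the table, <chi_4*chi_2, chi> = (1/10) sum_C |C| (chi_4*chi_2)(C) conj(chi(C)):
  <chi_4*chi_2, chi_1> = (1/10)[1*(2)*conj(1) + 2*(-sqrt(5)/2 - 1/2)*conj(1) + 2*(-1/2 + sqrt(5)/2)*conj(1) + 5*(0)*conj(1)]
      = (1/10)[(2) + (-sqrt(5) - 1) + (-1 + sqrt(5)) + (0)] = 0/10 = 0
  <chi_4*chi_2, chi_2> = (1/10)[1*(2)*conj(1) + 2*(-sqrt(5)/2 - 1/2)*conj(1) + 2*(-1/2 + sqrt(5)/2)*conj(1) + 5*(0)*conj(-1)]
      = (1/10)[(2) + (-sqrt(5) - 1) + (-1 + sqrt(5)) + (0)] = 0/10 = 0
  <chi_4*chi_2, chi_3> = (1/10)[1*(2)*conj(2) + 2*(-sqrt(5)/2 - 1/2)*conj(-1/2 + sqrt(5)/2) + 2*(-1/2 + sqrt(5)/2)*conj(-sqrt(5)/2 - 1/2) + 5*(0)*conj(0)]
      = (1/10)[(4) + (-2) + (-2) + (0)] = 0/10 = 0
  <chi_4*chi_2, chi_4> = (1/10)[1*(2)*conj(2) + 2*(-sqrt(5)/2 - 1/2)*conj(-sqrt(5)/2 - 1/2) + 2*(-1/2 + sqrt(5)/2)*conj(-1/2 + sqrt(5)/2) + 5*(0)*conj(0)]
      = (1/10)[(4) + (sqrt(5) + 3) + (3 - sqrt(5)) + (0)] = 10/10 = 1
Hence the multiplicities are chi_4: 1. Dimension check: dim(chi_4)*dim(chi_2) = 2*1 = 2 and sum (mult * dim) = 1*2 = 2.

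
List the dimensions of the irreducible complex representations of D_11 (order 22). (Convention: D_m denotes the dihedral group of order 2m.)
Dimensions: 1, 1, 2, 2, 2, 2, 2

Solution. There are 7 irreducibles (= number of conjugacy classes). Their dimensions d_i satisfy sum d_i^2 = |G| = 22: 1 + 1 + 4 + 4 + 4 + 4 + 4 = 22.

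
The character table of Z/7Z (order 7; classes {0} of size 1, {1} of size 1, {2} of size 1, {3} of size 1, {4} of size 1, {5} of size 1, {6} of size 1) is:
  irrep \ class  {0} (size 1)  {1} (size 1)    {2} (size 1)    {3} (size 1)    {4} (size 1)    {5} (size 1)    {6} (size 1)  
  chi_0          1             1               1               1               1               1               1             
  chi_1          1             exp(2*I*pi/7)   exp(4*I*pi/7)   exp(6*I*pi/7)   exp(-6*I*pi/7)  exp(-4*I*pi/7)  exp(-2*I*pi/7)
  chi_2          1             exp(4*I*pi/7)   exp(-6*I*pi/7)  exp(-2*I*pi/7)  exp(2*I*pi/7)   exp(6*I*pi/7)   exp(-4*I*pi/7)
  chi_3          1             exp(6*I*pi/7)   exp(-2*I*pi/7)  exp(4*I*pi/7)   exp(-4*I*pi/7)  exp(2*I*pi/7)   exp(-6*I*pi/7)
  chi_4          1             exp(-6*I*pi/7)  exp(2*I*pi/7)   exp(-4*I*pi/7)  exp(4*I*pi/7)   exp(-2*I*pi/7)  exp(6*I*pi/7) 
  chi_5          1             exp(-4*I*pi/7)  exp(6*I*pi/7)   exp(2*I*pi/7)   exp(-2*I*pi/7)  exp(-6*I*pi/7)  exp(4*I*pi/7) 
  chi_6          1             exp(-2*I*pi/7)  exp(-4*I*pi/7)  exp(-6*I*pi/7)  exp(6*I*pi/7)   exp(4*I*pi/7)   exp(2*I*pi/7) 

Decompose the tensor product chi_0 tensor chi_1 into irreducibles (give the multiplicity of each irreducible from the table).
chi_0 tensor chi_1 = chi_1 (all other irreducibles have multiplicity 0).

Derivation: The character of a tensor product is the pointwise product (chi_0 * chi_1)(C) = chi_0(C) * chi_1(C):
  {0}: (1)*(1), {1}: (1)*(exp(2*I*pi/7)), {2}: (1)*(exp(4*I*pi/7)), {3}: (1)*(exp(6*I*pi/7)), {4}: (1)*(exp(-6*I*pi/7)), {5}: (1)*(exp(-4*I*pi/7)), {6}: (1)*(exp(-2*I*pi/7))
so (chi_0 * chi_1) takes values
  {0} -> 1, {1} -> exp(2*I*pi/7), {2} -> exp(4*I*pi/7), {3} -> exp(6*I*pi/7), {4} -> exp(-6*I*pi/7), {5} -> exp(-4*I*pi/7), {6} -> exp(-2*I*pi/7).
Now take the inner product of this character with each irreducible chi from the table, <chi_0*chi_1, chi> = (1/7) sum_C |C| (chi_0*chi_1)(C) conj(chi(C)):
  <chi_0*chi_1, chi_0> = (1/7)[1*(1)*conj(1) + 1*(exp(2*I*pi/7))*conj(1) + 1*(exp(4*I*pi/7))*conj(1) + 1*(exp(6*I*pi/7))*conj(1) + 1*(exp(-6*I*pi/7))*conj(1) + 1*(exp(-4*I*pi/7))*conj(1) + 1*(exp(-2*I*pi/7))*conj(1)]
      = (1/7)[(1) + (exp(2*I*pi/7)) + (exp(4*I*pi/7)) + (exp(6*I*pi/7)) + (exp(-6*I*pi/7)) + (exp(-4*I*pi/7)) + (exp(-2*I*pi/7))] = 0/7 = 0
  <chi_0*chi_1, chi_1> = (1/7)[1*(1)*conj(1) + 1*(exp(2*I*pi/7))*conj(exp(2*I*pi/7)) + 1*(exp(4*I*pi/7))*conj(exp(4*I*pi/7)) + 1*(exp(6*I*pi/7))*conj(exp(6*I*pi/7)) + 1*(exp(-6*I*pi/7))*conj(exp(-6*I*pi/7)) + 1*(exp(-4*I*pi/7))*conj(exp(-4*I*pi/7)) + 1*(exp(-2*I*pi/7))*conj(exp(-2*I*pi/7))]
      = (1/7)[(1) + (1) + (1) + (1) + (1) + (1) + (1)] = 7/7 = 1
  <chi_0*chi_1, chi_2> = (1/7)[1*(1)*conj(1) + 1*(exp(2*I*pi/7))*conj(exp(4*I*pi/7)) + 1*(exp(4*I*pi/7))*conj(exp(-6*I*pi/7)) + 1*(exp(6*I*pi/7))*conj(exp(-2*I*pi/7)) + 1*(exp(-6*I*pi/7))*conj(exp(2*I*pi/7)) + 1*(exp(-4*I*pi/7))*conj(exp(6*I*pi/7)) + 1*(exp(-2*I*pi/7))*conj(exp(-4*I*pi/7))]
      = (1/7)[(1) + (exp(-2*I*pi/7)) + (exp(-4*I*pi/7)) + (exp(-6*I*pi/7)) + (exp(6*I*pi/7)) + (exp(4*I*pi/7)) + (exp(2*I*pi/7))] = 0/7 = 0
  <chi_0*chi_1, chi_3> = (1/7)[1*(1)*conj(1) + 1*(exp(2*I*pi/7))*conj(exp(6*I*pi/7)) + 1*(exp(4*I*pi/7))*conj(exp(-2*I*pi/7)) + 1*(exp(6*I*pi/7))*conj(exp(4*I*pi/7)) + 1*(exp(-6*I*pi/7))*conj(exp(-4*I*pi/7)) + 1*(exp(-4*I*pi/7))*conj(exp(2*I*pi/7)) + 1*(exp(-2*I*pi/7))*conj(exp(-6*I*pi/7))]
      = (1/7)[(1) + (exp(-4*I*pi/7)) + (exp(6*I*pi/7)) + (exp(2*I*pi/7)) + (exp(-2*I*pi/7)) + (exp(-6*I*pi/7)) + (exp(4*I*pi/7))] = 0/7 = 0
  <chi_0*chi_1, chi_4> = (1/7)[1*(1)*conj(1) + 1*(exp(2*I*pi/7))*conj(exp(-6*I*pi/7)) + 1*(exp(4*I*pi/7))*conj(exp(2*I*pi/7)) + 1*(exp(6*I*pi/7))*conj(exp(-4*I*pi/7)) + 1*(exp(-6*I*pi/7))*conj(exp(4*I*pi/7)) + 1*(exp(-4*I*pi/7))*conj(exp(-2*I*pi/7)) + 1*(exp(-2*I*pi/7))*conj(exp(6*I*pi/7))]
      = (1/7)[(1) + (exp(-6*I*pi/7)) + (exp(2*I*pi/7)) + (exp(-4*I*pi/7)) + (exp(4*I*pi/7)) + (exp(-2*I*pi/7)) + (exp(6*I*pi/7))] = 0/7 = 0
  <chi_0*chi_1, chi_5> = (1/7)[1*(1)*conj(1) + 1*(exp(2*I*pi/7))*conj(exp(-4*I*pi/7)) + 1*(exp(4*I*pi/7))*conj(exp(6*I*pi/7)) + 1*(exp(6*I*pi/7))*conj(exp(2*I*pi/7)) + 1*(exp(-6*I*pi/7))*conj(exp(-2*I*pi/7)) + 1*(exp(-4*I*pi/7))*conj(exp(-6*I*pi/7)) + 1*(exp(-2*I*pi/7))*conj(exp(4*I*pi/7))]
      = (1/7)[(1) + (exp(6*I*pi/7)) + (exp(-2*I*pi/7)) + (exp(4*I*pi/7)) + (exp(-4*I*pi/7)) + (exp(2*I*pi/7)) + (exp(-6*I*pi/7))] = 0/7 = 0
  <chi_0*chi_1, chi_6> = (1/7)[1*(1)*conj(1) + 1*(exp(2*I*pi/7))*conj(exp(-2*I*pi/7)) + 1*(exp(4*I*pi/7))*conj(exp(-4*I*pi/7)) + 1*(exp(6*I*pi/7))*conj(exp(-6*I*pi/7)) + 1*(exp(-6*I*pi/7))*conj(exp(6*I*pi/7)) + 1*(exp(-4*I*pi/7))*conj(exp(4*I*pi/7)) + 1*(exp(-2*I*pi/7))*conj(exp(2*I*pi/7))]
      = (1/7)[(1) + (exp(4*I*pi/7)) + (exp(-6*I*pi/7)) + (exp(-2*I*pi/7)) + (exp(2*I*pi/7)) + (exp(6*I*pi/7)) + (exp(-4*I*pi/7))] = 0/7 = 0
(Exp terms are combined using exp(i*s)*conj(exp(i*t)) = exp(i*(s-t)), and sums of them are collapsed using the identity that for every m > 1 the m distinct m-th roots of unity sum to 0, e.g. 1 + exp(2*I*pi/3) + exp(-2*I*pi/3) = 0.)
Hence the multiplicities are chi_1: 1. Dimension check: dim(chi_0)*dim(chi_1) = 1*1 = 1 and sum (mult * dim) = 1*1 = 1.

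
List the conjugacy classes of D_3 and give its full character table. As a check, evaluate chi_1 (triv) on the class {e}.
Conjugacy classes: {e} of size 1, {r^1, r^2} of size 2, {s, sr, ..., sr^2} of size 3.
Character table:
  irrep \ class              {e} (size 1)  {r^1, r^2} (size 2)  {s, sr, ..., sr^2} (size 3)
  chi_1 (triv)               1             1                    1                          
  chi_2 (sign: r->1, s->-1)  1             1                    -1                         
  chi_3 (2d, j=1)            2             -1                   0                          

Spot check: chi_1 (triv) on {e} = 1.

Derivation: D_3 has order 2*3 = 6 with 3 conjugacy classes, hence 3 irreducibles. Sum of squared dims 1 + 1 + 4 = 6 = |G|. Linear characters come from the abelianisation; the 2-dimensional irreps have character r^k -> 2*cos(2*pi*j*k/3), reflections -> 0.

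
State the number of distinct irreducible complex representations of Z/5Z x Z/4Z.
20

Reasoning: The number of irreducible complex representations of a finite group equals its number of conjugacy classes. Z/5Z x Z/4Z is abelian of order 20, so every element is its own conjugacy class: 20 classes, so Z/5Z x Z/4Z (order 20) has exactly 20 irreducible complex representations.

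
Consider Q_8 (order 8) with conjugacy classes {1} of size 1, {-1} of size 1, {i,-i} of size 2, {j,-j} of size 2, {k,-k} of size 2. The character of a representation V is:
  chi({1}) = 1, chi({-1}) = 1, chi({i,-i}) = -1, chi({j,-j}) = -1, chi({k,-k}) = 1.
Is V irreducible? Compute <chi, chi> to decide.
Irreducible: <chi, chi> = 1.

Justification: <chi, chi> = (1/|G|) sum_C |C| * |chi(C)|^2 = (1/8)[1*|1|^2 + 1*|1|^2 + 2*|-1|^2 + 2*|-1|^2 + 2*|1|^2]
  = (1/8)[(1) + (1) + (2) + (2) + (2)] = 8/8 = 1.
A character is irreducible iff <chi, chi> = 1, so this representation is irreducible.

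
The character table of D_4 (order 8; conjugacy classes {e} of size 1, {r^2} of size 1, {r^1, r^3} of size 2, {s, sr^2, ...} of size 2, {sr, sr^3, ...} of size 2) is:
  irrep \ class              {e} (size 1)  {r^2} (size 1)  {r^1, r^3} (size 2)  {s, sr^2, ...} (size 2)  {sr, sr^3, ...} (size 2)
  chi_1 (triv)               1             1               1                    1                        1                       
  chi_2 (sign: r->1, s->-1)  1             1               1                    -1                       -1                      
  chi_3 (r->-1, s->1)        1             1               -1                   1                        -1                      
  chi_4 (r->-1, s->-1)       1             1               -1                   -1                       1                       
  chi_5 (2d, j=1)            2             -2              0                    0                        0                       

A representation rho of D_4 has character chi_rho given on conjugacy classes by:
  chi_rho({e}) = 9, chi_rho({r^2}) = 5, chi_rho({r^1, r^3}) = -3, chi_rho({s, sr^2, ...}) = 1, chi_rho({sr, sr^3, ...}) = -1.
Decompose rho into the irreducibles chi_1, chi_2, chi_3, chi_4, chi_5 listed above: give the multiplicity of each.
Multiplicities: chi_1: 1, chi_2: 1, chi_3: 3, chi_4: 2, chi_5: 1.

Working: Use <chi_rho, chi> = (1/|G|) sum_C |C| * chi_rho(C) * conj(chi(C)) with |G| = 8 for each irreducible chi in the table:
  <chi_rho, chi_1> = (1/8)[1*(9)*conj(1) + 1*(5)*conj(1) + 2*(-3)*conj(1) + 2*(1)*conj(1) + 2*(-1)*conj(1)]
      = (1/8)[(9) + (5) + (-6) + (2) + (-2)] = 8/8 = 1
  <chi_rho, chi_2> = (1/8)[1*(9)*conj(1) + 1*(5)*conj(1) + 2*(-3)*conj(1) + 2*(1)*conj(-1) + 2*(-1)*conj(-1)]
      = (1/8)[(9) + (5) + (-6) + (-2) + (2)] = 8/8 = 1
  <chi_rho, chi_3> = (1/8)[1*(9)*conj(1) + 1*(5)*conj(1) + 2*(-3)*conj(-1) + 2*(1)*conj(1) + 2*(-1)*conj(-1)]
      = (1/8)[(9) + (5) + (6) + (2) + (2)] = 24/8 = 3
  <chi_rho, chi_4> = (1/8)[1*(9)*conj(1) + 1*(5)*conj(1) + 2*(-3)*conj(-1) + 2*(1)*conj(-1) + 2*(-1)*conj(1)]
      = (1/8)[(9) + (5) + (6) + (-2) + (-2)] = 16/8 = 2
  <chi_rho, chi_5> = (1/8)[1*(9)*conj(2) + 1*(5)*conj(-2) + 2*(-3)*conj(0) + 2*(1)*conj(0) + 2*(-1)*conj(0)]
      = (1/8)[(18) + (-10) + (0) + (0) + (0)] = 8/8 = 1
Dimension check: dim(rho) = sum (mult * dim) = 1*1 + 1*1 + 3*1 + 2*1 + 1*2 = 9 = chi_rho(e) = 9.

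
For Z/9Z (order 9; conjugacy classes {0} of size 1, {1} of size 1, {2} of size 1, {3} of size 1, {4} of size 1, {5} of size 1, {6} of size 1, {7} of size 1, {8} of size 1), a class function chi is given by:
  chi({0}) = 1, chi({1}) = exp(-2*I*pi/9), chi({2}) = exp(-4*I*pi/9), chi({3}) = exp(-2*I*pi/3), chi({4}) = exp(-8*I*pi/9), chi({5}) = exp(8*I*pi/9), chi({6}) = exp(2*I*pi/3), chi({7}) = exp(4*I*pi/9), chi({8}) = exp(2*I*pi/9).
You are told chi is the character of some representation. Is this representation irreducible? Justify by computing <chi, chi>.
Irreducible: <chi, chi> = 1.

Derivation: <chi, chi> = (1/|G|) sum_C |C| * |chi(C)|^2 = (1/9)[1*|1|^2 + 1*|exp(-2*I*pi/9)|^2 + 1*|exp(-4*I*pi/9)|^2 + 1*|exp(-2*I*pi/3)|^2 + 1*|exp(-8*I*pi/9)|^2 + 1*|exp(8*I*pi/9)|^2 + 1*|exp(2*I*pi/3)|^2 + 1*|exp(4*I*pi/9)|^2 + 1*|exp(2*I*pi/9)|^2]
  = (1/9)[(1) + (1) + (1) + (1) + (1) + (1) + (1) + (1) + (1)] = 9/9 = 1.
(Exp terms are combined using exp(i*s)*conj(exp(i*t)) = exp(i*(s-t)), and sums of them are collapsed using the identity that for every m > 1 the m distinct m-th roots of unity sum to 0, e.g. 1 + exp(2*I*pi/3) + exp(-2*I*pi/3) = 0.)
A character is irreducible iff <chi, chi> = 1, so this representation is irreducible.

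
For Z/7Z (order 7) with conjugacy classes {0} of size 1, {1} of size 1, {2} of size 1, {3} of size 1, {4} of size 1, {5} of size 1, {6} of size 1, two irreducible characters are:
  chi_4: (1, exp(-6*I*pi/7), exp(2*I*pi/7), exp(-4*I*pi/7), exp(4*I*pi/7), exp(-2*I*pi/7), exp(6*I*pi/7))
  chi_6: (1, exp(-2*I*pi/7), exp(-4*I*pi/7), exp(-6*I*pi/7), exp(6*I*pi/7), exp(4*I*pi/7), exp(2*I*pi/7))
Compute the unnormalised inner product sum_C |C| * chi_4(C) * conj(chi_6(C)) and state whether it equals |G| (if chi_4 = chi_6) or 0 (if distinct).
Sum = 0; so <chi_4, chi_6> = 0 (distinct irreducibles are orthogonal).

Details: Compute term by term over conjugacy classes (|C| * chi_4(C) * conj(chi_6(C))):
  1*(1)*conj(1) + 1*(exp(-6*I*pi/7))*conj(exp(-2*I*pi/7)) + 1*(exp(2*I*pi/7))*conj(exp(-4*I*pi/7)) + 1*(exp(-4*I*pi/7))*conj(exp(-6*I*pi/7)) + 1*(exp(4*I*pi/7))*conj(exp(6*I*pi/7)) + 1*(exp(-2*I*pi/7))*conj(exp(4*I*pi/7)) + 1*(exp(6*I*pi/7))*conj(exp(2*I*pi/7))
  = (1) + (exp(-4*I*pi/7)) + (exp(6*I*pi/7)) + (exp(2*I*pi/7)) + (exp(-2*I*pi/7)) + (exp(-6*I*pi/7)) + (exp(4*I*pi/7))
  = 0.
(Exp terms are combined using exp(i*s)*conj(exp(i*t)) = exp(i*(s-t)), and sums of them are collapsed using the identity that for every m > 1 the m distinct m-th roots of unity sum to 0, e.g. 1 + exp(2*I*pi/3) + exp(-2*I*pi/3) = 0.)
Dividing by |G| = 7 gives 0/7 = 0, matching the row-orthogonality relation <chi_4, chi_6> = [chi_4 = chi_6].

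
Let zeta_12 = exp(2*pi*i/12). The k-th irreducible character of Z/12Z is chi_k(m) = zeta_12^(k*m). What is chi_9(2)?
chi_9(2) = zeta_12^18 = -1

Working: chi_9(2) = zeta_12^(9*2) = zeta_12^18. Since zeta_12^12 = 1, this equals zeta_12^6 = exp(2*pi*i*6/12) = -1.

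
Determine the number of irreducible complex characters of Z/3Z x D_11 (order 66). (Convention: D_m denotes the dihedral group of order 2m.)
21

Working: The number of irreducible complex representations of a finite group equals its number of conjugacy classes. For a direct product, #classes(G x H) = #classes(G) * #classes(H). Z/3Z has 3 classes (abelian), D_11 has 7 classes, so 3 * 7 = 21, so Z/3Z x D_11 (order 66) has exactly 21 irreducible complex representations.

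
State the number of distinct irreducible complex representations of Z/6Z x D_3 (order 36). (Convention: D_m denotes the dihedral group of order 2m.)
18

Working: The number of irreducible complex representations of a finite group equals its number of conjugacy classes. For a direct product, #classes(G x H) = #classes(G) * #classes(H). Z/6Z has 6 classes (abelian), D_3 has 3 classes, so 6 * 3 = 18, so Z/6Z x D_3 (order 36) has exactly 18 irreducible complex representations.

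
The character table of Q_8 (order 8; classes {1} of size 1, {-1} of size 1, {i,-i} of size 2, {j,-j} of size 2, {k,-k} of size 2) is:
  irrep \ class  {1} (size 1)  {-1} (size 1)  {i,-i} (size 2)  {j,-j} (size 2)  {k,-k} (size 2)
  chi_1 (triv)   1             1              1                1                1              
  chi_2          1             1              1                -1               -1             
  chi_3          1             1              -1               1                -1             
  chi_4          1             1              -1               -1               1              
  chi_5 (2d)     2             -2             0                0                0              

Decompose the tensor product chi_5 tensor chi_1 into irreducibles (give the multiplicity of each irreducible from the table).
chi_5 tensor chi_1 = chi_5 (all other irreducibles have multiplicity 0).

Justification: The character of a tensor product is the pointwise product (chi_5 * chi_1)(C) = chi_5(C) * chi_1(C):
  {1}: (2)*(1), {-1}: (-2)*(1), {i,-i}: (0)*(1), {j,-j}: (0)*(1), {k,-k}: (0)*(1)
so (chi_5 * chi_1) takes values
  {1} -> 2, {-1} -> -2, {i,-i} -> 0, {j,-j} -> 0, {k,-k} -> 0.
Now take the inner product of this character with each irreducible chi from the table, <chi_5*chi_1, chi> = (1/8) sum_C |C| (chi_5*chi_1)(C) conj(chi(C)):
  <chi_5*chi_1, chi_1> = (1/8)[1*(2)*conj(1) + 1*(-2)*conj(1) + 2*(0)*conj(1) + 2*(0)*conj(1) + 2*(0)*conj(1)]
      = (1/8)[(2) + (-2) + (0) + (0) + (0)] = 0/8 = 0
  <chi_5*chi_1, chi_2> = (1/8)[1*(2)*conj(1) + 1*(-2)*conj(1) + 2*(0)*conj(1) + 2*(0)*conj(-1) + 2*(0)*conj(-1)]
      = (1/8)[(2) + (-2) + (0) + (0) + (0)] = 0/8 = 0
  <chi_5*chi_1, chi_3> = (1/8)[1*(2)*conj(1) + 1*(-2)*conj(1) + 2*(0)*conj(-1) + 2*(0)*conj(1) + 2*(0)*conj(-1)]
      = (1/8)[(2) + (-2) + (0) + (0) + (0)] = 0/8 = 0
  <chi_5*chi_1, chi_4> = (1/8)[1*(2)*conj(1) + 1*(-2)*conj(1) + 2*(0)*conj(-1) + 2*(0)*conj(-1) + 2*(0)*conj(1)]
      = (1/8)[(2) + (-2) + (0) + (0) + (0)] = 0/8 = 0
  <chi_5*chi_1, chi_5> = (1/8)[1*(2)*conj(2) + 1*(-2)*conj(-2) + 2*(0)*conj(0) + 2*(0)*conj(0) + 2*(0)*conj(0)]
      = (1/8)[(4) + (4) + (0) + (0) + (0)] = 8/8 = 1
Hence the multiplicities are chi_5: 1. Dimension check: dim(chi_5)*dim(chi_1) = 2*1 = 2 and sum (mult * dim) = 1*2 = 2.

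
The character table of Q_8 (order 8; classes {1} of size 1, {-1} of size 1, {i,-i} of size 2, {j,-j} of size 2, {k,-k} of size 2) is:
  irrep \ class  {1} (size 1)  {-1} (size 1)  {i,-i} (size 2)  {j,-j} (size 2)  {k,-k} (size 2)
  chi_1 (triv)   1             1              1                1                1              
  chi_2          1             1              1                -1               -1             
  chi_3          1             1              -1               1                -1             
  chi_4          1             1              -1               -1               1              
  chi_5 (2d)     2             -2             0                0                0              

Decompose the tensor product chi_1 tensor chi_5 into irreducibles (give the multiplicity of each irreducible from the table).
chi_1 tensor chi_5 = chi_5 (all other irreducibles have multiplicity 0).

Details: The character of a tensor product is the pointwise product (chi_1 * chi_5)(C) = chi_1(C) * chi_5(C):
  {1}: (1)*(2), {-1}: (1)*(-2), {i,-i}: (1)*(0), {j,-j}: (1)*(0), {k,-k}: (1)*(0)
so (chi_1 * chi_5) takes values
  {1} -> 2, {-1} -> -2, {i,-i} -> 0, {j,-j} -> 0, {k,-k} -> 0.
Now take the inner product of this character with each irreducible chi from the table, <chi_1*chi_5, chi> = (1/8) sum_C |C| (chi_1*chi_5)(C) conj(chi(C)):
  <chi_1*chi_5, chi_1> = (1/8)[1*(2)*conj(1) + 1*(-2)*conj(1) + 2*(0)*conj(1) + 2*(0)*conj(1) + 2*(0)*conj(1)]
      = (1/8)[(2) + (-2) + (0) + (0) + (0)] = 0/8 = 0
  <chi_1*chi_5, chi_2> = (1/8)[1*(2)*conj(1) + 1*(-2)*conj(1) + 2*(0)*conj(1) + 2*(0)*conj(-1) + 2*(0)*conj(-1)]
      = (1/8)[(2) + (-2) + (0) + (0) + (0)] = 0/8 = 0
  <chi_1*chi_5, chi_3> = (1/8)[1*(2)*conj(1) + 1*(-2)*conj(1) + 2*(0)*conj(-1) + 2*(0)*conj(1) + 2*(0)*conj(-1)]
      = (1/8)[(2) + (-2) + (0) + (0) + (0)] = 0/8 = 0
  <chi_1*chi_5, chi_4> = (1/8)[1*(2)*conj(1) + 1*(-2)*conj(1) + 2*(0)*conj(-1) + 2*(0)*conj(-1) + 2*(0)*conj(1)]
      = (1/8)[(2) + (-2) + (0) + (0) + (0)] = 0/8 = 0
  <chi_1*chi_5, chi_5> = (1/8)[1*(2)*conj(2) + 1*(-2)*conj(-2) + 2*(0)*conj(0) + 2*(0)*conj(0) + 2*(0)*conj(0)]
      = (1/8)[(4) + (4) + (0) + (0) + (0)] = 8/8 = 1
Hence the multiplicities are chi_5: 1. Dimension check: dim(chi_1)*dim(chi_5) = 1*2 = 2 and sum (mult * dim) = 1*2 = 2.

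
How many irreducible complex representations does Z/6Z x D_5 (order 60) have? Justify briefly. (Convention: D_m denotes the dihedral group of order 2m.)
24

Explanation: The number of irreducible complex representations of a finite group equals its number of conjugacy classes. For a direct product, #classes(G x H) = #classes(G) * #classes(H). Z/6Z has 6 classes (abelian), D_5 has 4 classes, so 6 * 4 = 24, so Z/6Z x D_5 (order 60) has exactly 24 irreducible complex representations.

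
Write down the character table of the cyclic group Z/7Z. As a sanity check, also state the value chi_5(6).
Character table of Z/7Z (irreps indexed chi_0,...,chi_6 with chi_k(m) = zeta_7^(k*m), zeta_7 = exp(2*pi*i/7)):
  irrep \ class  {0} (size 1)  {1} (size 1)    {2} (size 1)    {3} (size 1)    {4} (size 1)    {5} (size 1)    {6} (size 1)  
  chi_0          1             1               1               1               1               1               1             
  chi_1          1             exp(2*I*pi/7)   exp(4*I*pi/7)   exp(6*I*pi/7)   exp(-6*I*pi/7)  exp(-4*I*pi/7)  exp(-2*I*pi/7)
  chi_2          1             exp(4*I*pi/7)   exp(-6*I*pi/7)  exp(-2*I*pi/7)  exp(2*I*pi/7)   exp(6*I*pi/7)   exp(-4*I*pi/7)
  chi_3          1             exp(6*I*pi/7)   exp(-2*I*pi/7)  exp(4*I*pi/7)   exp(-4*I*pi/7)  exp(2*I*pi/7)   exp(-6*I*pi/7)
  chi_4          1             exp(-6*I*pi/7)  exp(2*I*pi/7)   exp(-4*I*pi/7)  exp(4*I*pi/7)   exp(-2*I*pi/7)  exp(6*I*pi/7) 
  chi_5          1             exp(-4*I*pi/7)  exp(6*I*pi/7)   exp(2*I*pi/7)   exp(-2*I*pi/7)  exp(-6*I*pi/7)  exp(4*I*pi/7) 
  chi_6          1             exp(-2*I*pi/7)  exp(-4*I*pi/7)  exp(-6*I*pi/7)  exp(6*I*pi/7)   exp(4*I*pi/7)   exp(2*I*pi/7) 

Spot check: chi_5(6) = zeta_7^(5*6) = zeta_7^30 = exp(4*I*pi/7).

Proof sketch: Z/7Z is abelian, so all 7 irreducible complex representations are 1-dimensional. They are given by chi_k(m) = zeta_7^(k*m) for k = 0,...,6. Row orthogonality: sum_m chi_k(m) conj(chi_l(m)) = 7 * [k = l].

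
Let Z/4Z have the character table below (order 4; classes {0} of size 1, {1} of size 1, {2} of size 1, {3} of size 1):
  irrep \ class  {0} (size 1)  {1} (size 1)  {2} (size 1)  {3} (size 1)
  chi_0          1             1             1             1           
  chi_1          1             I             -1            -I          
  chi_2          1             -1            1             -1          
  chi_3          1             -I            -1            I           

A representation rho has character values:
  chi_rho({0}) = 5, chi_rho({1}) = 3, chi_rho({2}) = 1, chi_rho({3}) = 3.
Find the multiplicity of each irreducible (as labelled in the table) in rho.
Multiplicities: chi_0: 3, chi_1: 1, chi_2: 0, chi_3: 1.

Solution. Use <chi_rho, chi> = (1/|G|) sum_C |C| * chi_rho(C) * conj(chi(C)) with |G| = 4 for each irreducible chi in the table:
  <chi_rho, chi_0> = (1/4)[1*(5)*conj(1) + 1*(3)*conj(1) + 1*(1)*conj(1) + 1*(3)*conj(1)]
      = (1/4)[(5) + (3) + (1) + (3)] = 12/4 = 3
  <chi_rho, chi_1> = (1/4)[1*(5)*conj(1) + 1*(3)*conj(I) + 1*(1)*conj(-1) + 1*(3)*conj(-I)]
      = (1/4)[(5) + (-3*I) + (-1) + (3*I)] = 4/4 = 1
  <chi_rho, chi_2> = (1/4)[1*(5)*conj(1) + 1*(3)*conj(-1) + 1*(1)*conj(1) + 1*(3)*conj(-1)]
      = (1/4)[(5) + (-3) + (1) + (-3)] = 0/4 = 0
  <chi_rho, chi_3> = (1/4)[1*(5)*conj(1) + 1*(3)*conj(-I) + 1*(1)*conj(-1) + 1*(3)*conj(I)]
      = (1/4)[(5) + (3*I) + (-1) + (-3*I)] = 4/4 = 1
(Exp terms are combined using exp(i*s)*conj(exp(i*t)) = exp(i*(s-t)), and sums of them are collapsed using the identity that for every m > 1 the m distinct m-th roots of unity sum to 0, e.g. 1 + exp(2*I*pi/3) + exp(-2*I*pi/3) = 0.)
Dimension check: dim(rho) = sum (mult * dim) = 3*1 + 1*1 + 0*1 + 1*1 = 5 = chi_rho(e) = 5.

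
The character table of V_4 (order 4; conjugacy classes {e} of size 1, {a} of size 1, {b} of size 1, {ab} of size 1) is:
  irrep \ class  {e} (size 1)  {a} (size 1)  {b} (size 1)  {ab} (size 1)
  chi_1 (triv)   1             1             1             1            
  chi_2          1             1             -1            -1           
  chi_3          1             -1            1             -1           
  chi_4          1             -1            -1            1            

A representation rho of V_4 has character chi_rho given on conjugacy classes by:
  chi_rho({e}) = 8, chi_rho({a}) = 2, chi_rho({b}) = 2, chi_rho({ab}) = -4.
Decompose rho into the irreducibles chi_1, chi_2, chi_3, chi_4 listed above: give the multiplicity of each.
Multiplicities: chi_1: 2, chi_2: 3, chi_3: 3, chi_4: 0.

Justification: Use <chi_rho, chi> = (1/|G|) sum_C |C| * chi_rho(C) * conj(chi(C)) with |G| = 4 for each irreducible chi in the table:
  <chi_rho, chi_1> = (1/4)[1*(8)*conj(1) + 1*(2)*conj(1) + 1*(2)*conj(1) + 1*(-4)*conj(1)]
      = (1/4)[(8) + (2) + (2) + (-4)] = 8/4 = 2
  <chi_rho, chi_2> = (1/4)[1*(8)*conj(1) + 1*(2)*conj(1) + 1*(2)*conj(-1) + 1*(-4)*conj(-1)]
      = (1/4)[(8) + (2) + (-2) + (4)] = 12/4 = 3
  <chi_rho, chi_3> = (1/4)[1*(8)*conj(1) + 1*(2)*conj(-1) + 1*(2)*conj(1) + 1*(-4)*conj(-1)]
      = (1/4)[(8) + (-2) + (2) + (4)] = 12/4 = 3
  <chi_rho, chi_4> = (1/4)[1*(8)*conj(1) + 1*(2)*conj(-1) + 1*(2)*conj(-1) + 1*(-4)*conj(1)]
      = (1/4)[(8) + (-2) + (-2) + (-4)] = 0/4 = 0
Dimension check: dim(rho) = sum (mult * dim) = 2*1 + 3*1 + 3*1 + 0*1 = 8 = chi_rho(e) = 8.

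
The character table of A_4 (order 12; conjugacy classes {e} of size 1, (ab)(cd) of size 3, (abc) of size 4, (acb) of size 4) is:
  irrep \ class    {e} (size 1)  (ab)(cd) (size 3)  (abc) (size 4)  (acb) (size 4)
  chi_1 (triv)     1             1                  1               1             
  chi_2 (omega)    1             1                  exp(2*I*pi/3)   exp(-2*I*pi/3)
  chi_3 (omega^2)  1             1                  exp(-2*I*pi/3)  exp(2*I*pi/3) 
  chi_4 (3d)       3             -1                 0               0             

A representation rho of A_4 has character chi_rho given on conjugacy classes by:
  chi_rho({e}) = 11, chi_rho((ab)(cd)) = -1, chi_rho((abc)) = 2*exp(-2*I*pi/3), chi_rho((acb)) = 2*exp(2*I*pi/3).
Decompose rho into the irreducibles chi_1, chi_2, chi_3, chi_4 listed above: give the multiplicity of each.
Multiplicities: chi_1: 0, chi_2: 0, chi_3: 2, chi_4: 3.

Justification: Use <chi_rho, chi> = (1/|G|) sum_C |C| * chi_rho(C) * conj(chi(C)) with |G| = 12 for each irreducible chi in the table:
  <chi_rho, chi_1> = (1/12)[1*(11)*conj(1) + 3*(-1)*conj(1) + 4*(2*exp(-2*I*pi/3))*conj(1) + 4*(2*exp(2*I*pi/3))*conj(1)]
      = (1/12)[(11) + (-3) + (8*exp(-2*I*pi/3)) + (8*exp(2*I*pi/3))] = 0/12 = 0
  <chi_rho, chi_2> = (1/12)[1*(11)*conj(1) + 3*(-1)*conj(1) + 4*(2*exp(-2*I*pi/3))*conj(exp(2*I*pi/3)) + 4*(2*exp(2*I*pi/3))*conj(exp(-2*I*pi/3))]
      = (1/12)[(11) + (-3) + (8*exp(2*I*pi/3)) + (8*exp(-2*I*pi/3))] = 0/12 = 0
  <chi_rho, chi_3> = (1/12)[1*(11)*conj(1) + 3*(-1)*conj(1) + 4*(2*exp(-2*I*pi/3))*conj(exp(-2*I*pi/3)) + 4*(2*exp(2*I*pi/3))*conj(exp(2*I*pi/3))]
      = (1/12)[(11) + (-3) + (8) + (8)] = 24/12 = 2
  <chi_rho, chi_4> = (1/12)[1*(11)*conj(3) + 3*(-1)*conj(-1) + 4*(2*exp(-2*I*pi/3))*conj(0) + 4*(2*exp(2*I*pi/3))*conj(0)]
      = (1/12)[(33) + (3) + (0) + (0)] = 36/12 = 3
(Exp terms are combined using exp(i*s)*conj(exp(i*t)) = exp(i*(s-t)), and sums of them are collapsed using the identity that for every m > 1 the m distinct m-th roots of unity sum to 0, e.g. 1 + exp(2*I*pi/3) + exp(-2*I*pi/3) = 0.)
Dimension check: dim(rho) = sum (mult * dim) = 0*1 + 0*1 + 2*1 + 3*3 = 11 = chi_rho(e) = 11.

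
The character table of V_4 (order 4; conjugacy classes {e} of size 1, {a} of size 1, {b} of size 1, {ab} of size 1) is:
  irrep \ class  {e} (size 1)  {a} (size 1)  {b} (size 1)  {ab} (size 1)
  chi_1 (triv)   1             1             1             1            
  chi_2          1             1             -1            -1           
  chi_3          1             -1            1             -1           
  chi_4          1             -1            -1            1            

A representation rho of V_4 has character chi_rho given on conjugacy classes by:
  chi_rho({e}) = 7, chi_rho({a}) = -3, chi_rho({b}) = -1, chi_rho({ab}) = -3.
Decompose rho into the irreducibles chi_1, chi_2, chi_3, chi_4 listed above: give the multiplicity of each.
Multiplicities: chi_1: 0, chi_2: 2, chi_3: 3, chi_4: 2.

Use <chi_rho, chi> = (1/|G|) sum_C |C| * chi_rho(C) * conj(chi(C)) with |G| = 4 for each irreducible chi in the table:
  <chi_rho, chi_1> = (1/4)[1*(7)*conj(1) + 1*(-3)*conj(1) + 1*(-1)*conj(1) + 1*(-3)*conj(1)]
      = (1/4)[(7) + (-3) + (-1) + (-3)] = 0/4 = 0
  <chi_rho, chi_2> = (1/4)[1*(7)*conj(1) + 1*(-3)*conj(1) + 1*(-1)*conj(-1) + 1*(-3)*conj(-1)]
      = (1/4)[(7) + (-3) + (1) + (3)] = 8/4 = 2
  <chi_rho, chi_3> = (1/4)[1*(7)*conj(1) + 1*(-3)*conj(-1) + 1*(-1)*conj(1) + 1*(-3)*conj(-1)]
      = (1/4)[(7) + (3) + (-1) + (3)] = 12/4 = 3
  <chi_rho, chi_4> = (1/4)[1*(7)*conj(1) + 1*(-3)*conj(-1) + 1*(-1)*conj(-1) + 1*(-3)*conj(1)]
      = (1/4)[(7) + (3) + (1) + (-3)] = 8/4 = 2
Dimension check: dim(rho) = sum (mult * dim) = 0*1 + 2*1 + 3*1 + 2*1 = 7 = chi_rho(e) = 7.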